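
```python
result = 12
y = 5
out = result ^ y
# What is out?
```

Trace:
`result = 12` → result = 12
`y = 5` → y = 5
`out = result ^ y` → out = 9
So out = 9

Answer: 9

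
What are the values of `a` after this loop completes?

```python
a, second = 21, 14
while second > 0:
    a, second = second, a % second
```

GCD of 21 and 14
`a` takes the values: 21 → 14 → 7

Answer: 7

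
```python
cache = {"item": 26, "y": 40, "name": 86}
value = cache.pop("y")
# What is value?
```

Trace:
`cache = {"item": 26, "y": 40, "name": 86}` → cache = {'item': 26, 'y': 40, 'name': 86}
`value = cache.pop("y")` → cache = {'item': 26, 'name': 86}; value = 40
So value = 40

Answer: 40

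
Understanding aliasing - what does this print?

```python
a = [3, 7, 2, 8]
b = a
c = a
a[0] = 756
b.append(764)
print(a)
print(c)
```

Key concept: multiple aliases.
Step by step:
`a = [3, 7, 2, 8]` → a = [3, 7, 2, 8]
`b = a` → b = [3, 7, 2, 8] (same object as a)
`c = a` → c = [3, 7, 2, 8] (same object as a, b)
`a[0] = 756` → a = [756, 7, 2, 8] (same object as b, c); b = [756, 7, 2, 8] (same object as a, c); c = [756, 7, 2, 8] (same object as a, b)
`b.append(764)` → a = [756, 7, 2, 8, 764] (same object as b, c); b = [756, 7, 2, 8, 764] (same object as a, c); c = [756, 7, 2, 8, 764] (same object as a, b)
`print(a)` → prints [756, 7, 2, 8, 764]
`print(c)` → prints [756, 7, 2, 8, 764]

Answer:
[756, 7, 2, 8, 764]
[756, 7, 2, 8, 764]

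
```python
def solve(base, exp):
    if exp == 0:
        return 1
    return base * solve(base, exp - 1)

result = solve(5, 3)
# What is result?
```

solve(5, 3) = 5 * 5 * 5 = 125

Answer: 125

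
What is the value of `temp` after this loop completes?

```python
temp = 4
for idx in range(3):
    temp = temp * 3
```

Multiply by 3, 3 times: 4 * 3^3 = 108
`temp` takes the values: 4 → 12 → 36 → 108

Answer: 108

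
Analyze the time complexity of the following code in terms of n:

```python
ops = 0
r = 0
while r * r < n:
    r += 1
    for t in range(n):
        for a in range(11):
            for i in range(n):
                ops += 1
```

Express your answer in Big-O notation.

Each loop level contributes: √n × n × 1 × n. Multiplying the contributions gives O(n^2√n).

Answer: O(n^2√n)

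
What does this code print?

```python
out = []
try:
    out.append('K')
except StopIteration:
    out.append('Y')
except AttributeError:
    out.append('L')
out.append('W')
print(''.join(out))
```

Execution trace: 'K' (try body, no exception) → 'W' (after the try/except). Output: KW

Answer: KW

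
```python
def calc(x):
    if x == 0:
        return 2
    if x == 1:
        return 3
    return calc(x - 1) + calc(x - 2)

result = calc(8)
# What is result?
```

Build up from base cases: calc(0)=2, calc(1)=3, calc(2)=5, calc(3)=8, calc(4)=13, calc(5)=21, calc(6)=34, ..., calc(8)=89

Answer: 89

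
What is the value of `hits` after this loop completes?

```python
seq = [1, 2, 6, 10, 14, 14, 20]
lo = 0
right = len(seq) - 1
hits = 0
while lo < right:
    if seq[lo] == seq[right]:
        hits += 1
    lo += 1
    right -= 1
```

Count matching pairs from ends
`hits` takes the values: 0

Answer: 0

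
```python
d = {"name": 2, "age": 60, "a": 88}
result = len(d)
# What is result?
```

Trace:
`d = {"name": 2, "age": 60, "a": 88}` → d = {'name': 2, 'age': 60, 'a': 88}
`result = len(d)` → result = 3
So result = 3

Answer: 3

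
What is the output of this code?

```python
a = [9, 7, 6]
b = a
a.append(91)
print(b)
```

Key concept: basic list aliasing.
Step by step:
`a = [9, 7, 6]` → a = [9, 7, 6]
`b = a` → b = [9, 7, 6] (same object as a)
`a.append(91)` → a = [9, 7, 6, 91] (same object as b); b = [9, 7, 6, 91] (same object as a)
`print(b)` → prints [9, 7, 6, 91]

Answer: [9, 7, 6, 91]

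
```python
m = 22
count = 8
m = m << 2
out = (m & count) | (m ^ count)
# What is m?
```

Trace:
`m = 22` → m = 22
`count = 8` → count = 8
`m = m << 2` → m = 88
`out = (m & count) | (m ^ count)` → out = 88
So m = 88

Answer: 88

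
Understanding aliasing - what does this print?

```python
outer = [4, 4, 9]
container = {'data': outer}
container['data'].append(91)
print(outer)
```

Key concept: dict holds reference to list.
Step by step:
`outer = [4, 4, 9]` → outer = [4, 4, 9]
`container = {'data': outer}` → container = {'data': [4, 4, 9]}
`container['data'].append(91)` → outer = [4, 4, 9, 91]; container = {'data': [4, 4, 9, 91]}
`print(outer)` → prints [4, 4, 9, 91]

Answer: [4, 4, 9, 91]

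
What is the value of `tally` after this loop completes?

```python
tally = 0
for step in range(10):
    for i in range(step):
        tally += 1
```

Triangle number: 0+1+2+...+9
`tally` takes the values: 0 → 1 → 2 → 3 → 4 → 5 → 6 → 7 → 8 → 9 → 10 → 11 → 12 → 13 → 14 → 15 → 16 → 17 → 18 → 19 → 20 → 21 → 22 → 23 → 24 → 25 → 26 → 27 → 28 → 29 → … → 41 → 42 → 43 → 44 → 45

Answer: 45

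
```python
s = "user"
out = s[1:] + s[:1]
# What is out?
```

Trace:
`s = "user"` → s = 'user'
`out = s[1:] + s[:1]` → out = 'seru'
So out = 'seru'

Answer: 'seru'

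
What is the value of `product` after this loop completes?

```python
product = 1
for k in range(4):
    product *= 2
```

2^4 = 16
`product` takes the values: 1 → 2 → 4 → 8 → 16

Answer: 16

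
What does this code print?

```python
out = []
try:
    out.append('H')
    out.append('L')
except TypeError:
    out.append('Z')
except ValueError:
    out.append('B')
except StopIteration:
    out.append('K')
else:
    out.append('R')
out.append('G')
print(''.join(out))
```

Execution trace: 'H' (try body) → 'L' (try body, no exception) → 'R' (else) → 'G' (after the try/except). Output: HLRG

Answer: HLRG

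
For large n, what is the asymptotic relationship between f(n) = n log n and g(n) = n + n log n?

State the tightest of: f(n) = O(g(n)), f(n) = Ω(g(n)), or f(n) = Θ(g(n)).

n log n vs n + n log n: f(n) = Θ(g(n)) — they are asymptotically equivalent (the n term is dominated).

Answer: f(n) = Θ(g(n)) — they are asymptotically equivalent (the n term is dominated).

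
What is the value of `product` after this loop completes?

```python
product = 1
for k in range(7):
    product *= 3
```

3^7 = 2187
`product` takes the values: 1 → 3 → 9 → 27 → 81 → 243 → 729 → 2187

Answer: 2187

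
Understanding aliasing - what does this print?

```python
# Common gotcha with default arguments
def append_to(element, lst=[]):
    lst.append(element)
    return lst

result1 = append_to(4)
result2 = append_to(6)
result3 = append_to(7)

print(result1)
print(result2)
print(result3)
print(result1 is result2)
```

Key concept: mutable default argument gotcha.
Step by step:
`result1 = append_to(4)` → result1 = [4]
`result2 = append_to(6)` → result1 = [4, 6] (same object as result2); result2 = [4, 6] (same object as result1)
`result3 = append_to(7)` → result1 = [4, 6, 7] (same object as result2, result3); result2 = [4, 6, 7] (same object as result1, result3); result3 = [4, 6, 7] (same object as result1, result2)
`print(result1)` → prints [4, 6, 7]
`print(result2)` → prints [4, 6, 7]
`print(result3)` → prints [4, 6, 7]
`print(result1 is result2)` → prints True

Answer:
[4, 6, 7]
[4, 6, 7]
[4, 6, 7]
True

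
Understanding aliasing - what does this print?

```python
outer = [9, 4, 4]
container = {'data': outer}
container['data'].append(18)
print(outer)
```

Key concept: dict holds reference to list.
Step by step:
`outer = [9, 4, 4]` → outer = [9, 4, 4]
`container = {'data': outer}` → container = {'data': [9, 4, 4]}
`container['data'].append(18)` → outer = [9, 4, 4, 18]; container = {'data': [9, 4, 4, 18]}
`print(outer)` → prints [9, 4, 4, 18]

Answer: [9, 4, 4, 18]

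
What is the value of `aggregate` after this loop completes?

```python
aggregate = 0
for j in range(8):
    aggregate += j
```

Sum of 0 to 7 = 28
`aggregate` takes the values: 0 → 1 → 3 → 6 → 10 → 15 → 21 → 28

Answer: 28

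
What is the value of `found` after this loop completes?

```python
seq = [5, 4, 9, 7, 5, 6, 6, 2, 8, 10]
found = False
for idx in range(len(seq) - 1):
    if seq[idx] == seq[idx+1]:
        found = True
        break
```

Check consecutive duplicates in [5, 4, 9, 7, 5, 6, 6, 2, 8, 10]
`found` takes the values: False → True

Answer: True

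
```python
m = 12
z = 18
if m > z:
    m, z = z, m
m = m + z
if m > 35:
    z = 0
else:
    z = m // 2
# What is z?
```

Trace:
`m = 12` → m = 12
`z = 18` → z = 18
`if m > z: ...` → m > z is False → no variable changes
`m = m + z` → m = 30
`if m > 35: ...` → m > 35 is False, take else branch → z = 15
So z = 15

Answer: 15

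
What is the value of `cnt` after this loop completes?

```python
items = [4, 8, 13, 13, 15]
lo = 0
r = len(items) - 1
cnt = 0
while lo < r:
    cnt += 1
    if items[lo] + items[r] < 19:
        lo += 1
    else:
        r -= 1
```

Steps to find pair summing to 19
`cnt` takes the values: 0 → 1 → 2 → 3 → 4

Answer: 4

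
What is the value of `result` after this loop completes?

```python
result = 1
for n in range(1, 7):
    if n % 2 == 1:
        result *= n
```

Product of odd numbers 1 to 6
`result` takes the values: 1 → 3 → 15

Answer: 15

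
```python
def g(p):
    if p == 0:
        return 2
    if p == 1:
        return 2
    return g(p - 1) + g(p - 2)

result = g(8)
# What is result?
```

Build up from base cases: g(0)=2, g(1)=2, g(2)=4, g(3)=6, g(4)=10, g(5)=16, g(6)=26, ..., g(8)=68

Answer: 68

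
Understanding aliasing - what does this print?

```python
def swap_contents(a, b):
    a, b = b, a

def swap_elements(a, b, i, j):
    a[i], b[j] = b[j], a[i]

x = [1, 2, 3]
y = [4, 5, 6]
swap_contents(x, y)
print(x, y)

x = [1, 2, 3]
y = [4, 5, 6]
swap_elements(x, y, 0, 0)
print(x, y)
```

Key concept: parameter rebinding vs mutation.
Step by step:
`x = [1, 2, 3]` → x = [1, 2, 3]
`y = [4, 5, 6]` → y = [4, 5, 6]
`swap_contents(x, y)` → no visible change to tracked variables
`print(x, y)` → prints [1, 2, 3] [4, 5, 6]
`x = [1, 2, 3]` → x = [1, 2, 3]
`y = [4, 5, 6]` → y = [4, 5, 6]
`swap_elements(x, y, 0, 0)` → x = [4, 2, 3]; y = [1, 5, 6]
`print(x, y)` → prints [4, 2, 3] [1, 5, 6]

Answer:
[1, 2, 3] [4, 5, 6]
[4, 2, 3] [1, 5, 6]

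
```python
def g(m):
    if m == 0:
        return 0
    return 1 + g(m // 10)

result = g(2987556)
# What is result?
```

Count of digits of 2987556: 7

Answer: 7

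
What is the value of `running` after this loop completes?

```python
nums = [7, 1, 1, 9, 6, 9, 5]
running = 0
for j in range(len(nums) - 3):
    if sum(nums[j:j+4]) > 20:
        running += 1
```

Count windows with sum > 20
`running` takes the values: 0 → 1 → 2

Answer: 2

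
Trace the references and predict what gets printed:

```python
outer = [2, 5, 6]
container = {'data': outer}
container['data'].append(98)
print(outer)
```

Key concept: dict holds reference to list.
Step by step:
`outer = [2, 5, 6]` → outer = [2, 5, 6]
`container = {'data': outer}` → container = {'data': [2, 5, 6]}
`container['data'].append(98)` → outer = [2, 5, 6, 98]; container = {'data': [2, 5, 6, 98]}
`print(outer)` → prints [2, 5, 6, 98]

Answer: [2, 5, 6, 98]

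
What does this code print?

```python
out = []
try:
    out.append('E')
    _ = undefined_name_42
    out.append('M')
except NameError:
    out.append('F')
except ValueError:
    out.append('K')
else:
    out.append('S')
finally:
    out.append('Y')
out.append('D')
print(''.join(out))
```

Execution trace: 'E' (try body) → 'F' (except NameError) → 'Y' (finally) → 'D' (after the try/except). Output: EFYD

Answer: EFYD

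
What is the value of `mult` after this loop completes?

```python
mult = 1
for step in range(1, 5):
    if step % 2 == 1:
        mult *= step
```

Product of odd numbers 1 to 4
`mult` takes the values: 1 → 3

Answer: 3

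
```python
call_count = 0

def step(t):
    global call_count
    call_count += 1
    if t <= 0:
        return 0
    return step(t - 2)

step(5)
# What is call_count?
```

Linear recursion stepping by 2: 4 calls from t=5 down to ≤0.

Answer: 4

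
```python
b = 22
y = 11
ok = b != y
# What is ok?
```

Trace:
`b = 22` → b = 22
`y = 11` → y = 11
`ok = b != y` → ok = True
So ok = True

Answer: True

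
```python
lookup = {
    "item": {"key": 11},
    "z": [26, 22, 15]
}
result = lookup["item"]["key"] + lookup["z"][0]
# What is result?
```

Trace:
`lookup = { ...` → lookup = {'item': {'key': 11}, 'z': [26, 22, 15]}
`result = lookup["item"]["key"] + lookup["z"][0]` → result = 37
So result = 37

Answer: 37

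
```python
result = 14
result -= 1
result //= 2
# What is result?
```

Trace:
`result = 14` → result = 14
`result -= 1` → result = 13
`result //= 2` → result = 6
So result = 6

Answer: 6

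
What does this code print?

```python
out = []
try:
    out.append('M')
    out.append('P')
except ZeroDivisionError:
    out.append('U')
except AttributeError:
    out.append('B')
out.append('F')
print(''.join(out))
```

Execution trace: 'M' (try body) → 'P' (try body, no exception) → 'F' (after the try/except). Output: MPF

Answer: MPF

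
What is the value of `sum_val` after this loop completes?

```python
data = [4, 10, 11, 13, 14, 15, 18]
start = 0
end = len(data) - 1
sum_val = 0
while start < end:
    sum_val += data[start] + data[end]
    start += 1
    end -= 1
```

Sum of pairs from ends
`sum_val` takes the values: 0 → 22 → 47 → 72

Answer: 72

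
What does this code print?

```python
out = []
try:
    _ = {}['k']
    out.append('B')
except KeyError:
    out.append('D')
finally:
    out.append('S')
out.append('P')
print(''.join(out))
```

Execution trace: 'D' (except KeyError) → 'S' (finally) → 'P' (after the try/except). Output: DSP

Answer: DSP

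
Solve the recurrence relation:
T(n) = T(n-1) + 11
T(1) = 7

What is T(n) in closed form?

Unrolling: T(n) = T(1) + 11·(n-1) = 7 + 11(n-1) = 11n - 4.

Answer: T(n) = 11n - 4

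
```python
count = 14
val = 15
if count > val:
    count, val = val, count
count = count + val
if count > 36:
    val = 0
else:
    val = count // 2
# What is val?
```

Trace:
`count = 14` → count = 14
`val = 15` → val = 15
`if count > val: ...` → count > val is False → no variable changes
`count = count + val` → count = 29
`if count > 36: ...` → count > 36 is False, take else branch → val = 14
So val = 14

Answer: 14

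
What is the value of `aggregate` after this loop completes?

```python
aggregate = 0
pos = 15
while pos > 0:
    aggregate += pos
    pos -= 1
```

Sum 15 down to 1
`aggregate` takes the values: 0 → 15 → 29 → 42 → 54 → 65 → 75 → 84 → 92 → 99 → 105 → 110 → 114 → 117 → 119 → 120

Answer: 120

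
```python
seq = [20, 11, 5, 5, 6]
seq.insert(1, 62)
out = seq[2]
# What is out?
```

Trace:
`seq = [20, 11, 5, 5, 6]` → seq = [20, 11, 5, 5, 6]
`seq.insert(1, 62)` → seq = [20, 62, 11, 5, 5, 6]
`out = seq[2]` → out = 11
So out = 11

Answer: 11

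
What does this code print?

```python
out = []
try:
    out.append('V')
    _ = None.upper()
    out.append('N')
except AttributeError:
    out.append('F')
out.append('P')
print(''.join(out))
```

Execution trace: 'V' (try body) → 'F' (except AttributeError) → 'P' (after the try/except). Output: VFP

Answer: VFP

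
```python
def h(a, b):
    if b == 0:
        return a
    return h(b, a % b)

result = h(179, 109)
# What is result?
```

h(179, 109) -> h(109, 70) -> h(70, 39) -> h(39, 31) -> h(31, 8) -> h(8, 7) -> h(7, 1) -> h(1, 0) -> 1

Answer: 1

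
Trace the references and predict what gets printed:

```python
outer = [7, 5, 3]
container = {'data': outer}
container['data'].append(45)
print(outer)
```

Key concept: dict holds reference to list.
Step by step:
`outer = [7, 5, 3]` → outer = [7, 5, 3]
`container = {'data': outer}` → container = {'data': [7, 5, 3]}
`container['data'].append(45)` → outer = [7, 5, 3, 45]; container = {'data': [7, 5, 3, 45]}
`print(outer)` → prints [7, 5, 3, 45]

Answer: [7, 5, 3, 45]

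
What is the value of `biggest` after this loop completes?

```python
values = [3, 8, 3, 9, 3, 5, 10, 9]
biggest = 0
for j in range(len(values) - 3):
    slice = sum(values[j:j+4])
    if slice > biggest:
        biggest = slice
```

Max sum of 4-element window in [3, 8, 3, 9, 3, 5, 10, 9]
`biggest` takes the values: 0 → 23 → 27

Answer: 27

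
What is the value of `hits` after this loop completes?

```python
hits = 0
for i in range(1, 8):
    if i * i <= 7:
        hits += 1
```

Count numbers where i² ≤ 7
`hits` takes the values: 0 → 1 → 2

Answer: 2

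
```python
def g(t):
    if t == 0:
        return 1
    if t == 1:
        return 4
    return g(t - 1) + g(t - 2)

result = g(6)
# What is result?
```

Build up from base cases: g(0)=1, g(1)=4, g(2)=5, g(3)=9, g(4)=14, g(5)=23, g(6)=37

Answer: 37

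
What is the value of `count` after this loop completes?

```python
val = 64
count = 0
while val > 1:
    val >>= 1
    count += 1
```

Count right shifts until 1
`count` takes the values: 0 → 1 → 2 → 3 → 4 → 5 → 6

Answer: 6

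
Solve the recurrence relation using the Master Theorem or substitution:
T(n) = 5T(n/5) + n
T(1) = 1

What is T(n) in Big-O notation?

By Master Theorem: a=5, b=5, f(n)=n. Since log_5(5) = 1 and f(n) = Θ(n^1), Case 2 applies. T(n) = O(n log n).

Answer: O(n log n)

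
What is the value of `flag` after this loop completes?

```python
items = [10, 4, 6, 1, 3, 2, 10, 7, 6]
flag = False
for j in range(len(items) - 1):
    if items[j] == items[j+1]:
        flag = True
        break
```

Check consecutive duplicates in [10, 4, 6, 1, 3, 2, 10, 7, 6]
`flag` takes the values: False

Answer: False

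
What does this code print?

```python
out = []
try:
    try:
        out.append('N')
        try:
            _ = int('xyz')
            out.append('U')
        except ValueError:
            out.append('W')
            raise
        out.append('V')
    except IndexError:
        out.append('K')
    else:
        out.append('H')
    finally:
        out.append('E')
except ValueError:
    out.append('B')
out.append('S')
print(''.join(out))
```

Execution trace: 'N' (try body) → 'W' (inner except ValueError) → 'E' (finally) → 'B' (outer except ValueError) → 'S' (after the try/except). Output: NWEBS

Answer: NWEBS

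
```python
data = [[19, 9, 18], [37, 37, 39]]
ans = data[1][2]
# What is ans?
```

Trace:
`data = [[19, 9, 18], [37, 37, 39]]` → data = [[19, 9, 18], [37, 37, 39]]
`ans = data[1][2]` → ans = 39
So ans = 39

Answer: 39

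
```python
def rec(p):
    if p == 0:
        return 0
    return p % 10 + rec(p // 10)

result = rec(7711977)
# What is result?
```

Sum of digits of 7711977: 7 + 7 + 9 + 1 + 1 + 7 + 7 = 39

Answer: 39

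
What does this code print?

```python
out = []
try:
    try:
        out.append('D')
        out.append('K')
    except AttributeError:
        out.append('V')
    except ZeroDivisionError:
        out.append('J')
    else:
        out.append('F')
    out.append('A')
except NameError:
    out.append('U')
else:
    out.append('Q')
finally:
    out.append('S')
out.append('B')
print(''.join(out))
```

Execution trace: 'D' (inner try body) → 'K' (inner try body, no exception) → 'F' (inner else) → 'A' (try body, no exception) → 'Q' (else) → 'S' (finally) → 'B' (after the try/except). Output: DKFAQSB

Answer: DKFAQSB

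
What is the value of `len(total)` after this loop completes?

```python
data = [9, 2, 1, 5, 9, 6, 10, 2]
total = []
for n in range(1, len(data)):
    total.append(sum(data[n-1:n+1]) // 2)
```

Number of 2-element averages
`total` takes the values: [] → [5] → [5, 1] → [5, 1, 3] → [5, 1, 3, 7] → [5, 1, 3, 7, 7] → [5, 1, 3, 7, 7, 8] → [5, 1, 3, 7, 7, 8, 6]
So `len(total)` = 7

Answer: 7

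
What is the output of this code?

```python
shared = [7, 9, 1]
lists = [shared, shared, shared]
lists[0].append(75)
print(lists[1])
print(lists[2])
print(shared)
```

Key concept: list of same reference.
Step by step:
`shared = [7, 9, 1]` → shared = [7, 9, 1]
`lists = [shared, shared, shared]` → lists = [[7, 9, 1], [7, 9, 1], [7, 9, 1]]
`lists[0].append(75)` → shared = [7, 9, 1, 75]; lists = [[7, 9, 1, 75], [7, 9, 1, 75], [7, 9, 1, 75]]
`print(lists[1])` → prints [7, 9, 1, 75]
`print(lists[2])` → prints [7, 9, 1, 75]
`print(shared)` → prints [7, 9, 1, 75]

Answer:
[7, 9, 1, 75]
[7, 9, 1, 75]
[7, 9, 1, 75]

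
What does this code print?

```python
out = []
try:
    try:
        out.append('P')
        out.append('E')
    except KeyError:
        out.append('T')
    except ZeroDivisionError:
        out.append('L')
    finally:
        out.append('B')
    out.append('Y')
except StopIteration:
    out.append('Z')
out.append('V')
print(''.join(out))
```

Execution trace: 'P' (inner try body) → 'E' (inner try body, no exception) → 'B' (inner finally) → 'Y' (try body, no exception) → 'V' (after the try/except). Output: PEBYV

Answer: PEBYV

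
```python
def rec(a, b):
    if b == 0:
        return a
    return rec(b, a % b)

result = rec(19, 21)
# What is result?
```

rec(19, 21) -> rec(21, 19) -> rec(19, 2) -> rec(2, 1) -> rec(1, 0) -> 1

Answer: 1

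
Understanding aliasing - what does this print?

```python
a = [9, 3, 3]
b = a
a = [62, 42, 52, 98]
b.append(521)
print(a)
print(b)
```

Key concept: rebinding vs mutation: a is rebound to a new list, b still points at the original.
Step by step:
`a = [9, 3, 3]` → a = [9, 3, 3]
`b = a` → b = [9, 3, 3] (same object as a)
`a = [62, 42, 52, 98]` → a = [62, 42, 52, 98]
`b.append(521)` → b = [9, 3, 3, 521]
`print(a)` → prints [62, 42, 52, 98]
`print(b)` → prints [9, 3, 3, 521]

Answer:
[62, 42, 52, 98]
[9, 3, 3, 521]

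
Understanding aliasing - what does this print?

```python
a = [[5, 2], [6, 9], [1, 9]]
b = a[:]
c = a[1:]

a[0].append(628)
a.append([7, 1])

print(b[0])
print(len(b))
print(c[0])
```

Key concept: slice with nested mutation.
Step by step:
`a = [[5, 2], [6, 9], [1, 9]]` → a = [[5, 2], [6, 9], [1, 9]]
`b = a[:]` → b = [[5, 2], [6, 9], [1, 9]]
`c = a[1:]` → c = [[6, 9], [1, 9]]
`a[0].append(628)` → a = [[5, 2, 628], [6, 9], [1, 9]]; b = [[5, 2, 628], [6, 9], [1, 9]]
`a.append([7, 1])` → a = [[5, 2, 628], [6, 9], [1, 9], [7, 1]]
`print(b[0])` → prints [5, 2, 628]
`print(len(b))` → prints 3
`print(c[0])` → prints [6, 9]

Answer:
[5, 2, 628]
3
[6, 9]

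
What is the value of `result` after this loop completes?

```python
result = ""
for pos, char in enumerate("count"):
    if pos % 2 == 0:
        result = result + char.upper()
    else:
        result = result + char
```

Uppercase even positions in 'count'
`result` takes the values: "" → "C" → "Co" → "CoU" → "CoUn" → "CoUnT"

Answer: "CoUnT"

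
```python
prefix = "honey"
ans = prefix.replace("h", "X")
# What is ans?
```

Trace:
`prefix = "honey"` → prefix = 'honey'
`ans = prefix.replace("h", "X")` → ans = 'Xoney'
So ans = 'Xoney'

Answer: 'Xoney'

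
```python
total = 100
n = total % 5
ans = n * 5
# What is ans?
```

Trace:
`total = 100` → total = 100
`n = total % 5` → n = 0
`ans = n * 5` → ans = 0
So ans = 0

Answer: 0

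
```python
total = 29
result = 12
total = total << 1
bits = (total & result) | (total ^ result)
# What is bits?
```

Trace:
`total = 29` → total = 29
`result = 12` → result = 12
`total = total << 1` → total = 58
`bits = (total & result) | (total ^ result)` → bits = 62
So bits = 62

Answer: 62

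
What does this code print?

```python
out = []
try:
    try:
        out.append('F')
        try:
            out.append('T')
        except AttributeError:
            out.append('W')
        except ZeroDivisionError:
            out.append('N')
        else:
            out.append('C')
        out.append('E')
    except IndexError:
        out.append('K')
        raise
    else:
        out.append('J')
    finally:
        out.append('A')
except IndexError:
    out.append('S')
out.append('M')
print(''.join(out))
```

Execution trace: 'F' (try body) → 'T' (inner try body, no exception) → 'C' (inner else) → 'E' (try body, no exception) → 'J' (else) → 'A' (finally) → 'M' (after the try/except). Output: FTCEJAM

Answer: FTCEJAM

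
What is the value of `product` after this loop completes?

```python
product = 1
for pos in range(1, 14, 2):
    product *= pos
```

Product of 1, 3, 5, ... up to 13
`product` takes the values: 1 → 3 → 15 → 105 → 945 → 10395 → 135135

Answer: 135135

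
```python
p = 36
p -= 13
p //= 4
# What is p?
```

Trace:
`p = 36` → p = 36
`p -= 13` → p = 23
`p //= 4` → p = 5
So p = 5

Answer: 5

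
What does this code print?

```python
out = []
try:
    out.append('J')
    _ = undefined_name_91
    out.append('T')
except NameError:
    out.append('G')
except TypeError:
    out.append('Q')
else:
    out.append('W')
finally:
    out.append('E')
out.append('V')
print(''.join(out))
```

Execution trace: 'J' (try body) → 'G' (except NameError) → 'E' (finally) → 'V' (after the try/except). Output: JGEV

Answer: JGEV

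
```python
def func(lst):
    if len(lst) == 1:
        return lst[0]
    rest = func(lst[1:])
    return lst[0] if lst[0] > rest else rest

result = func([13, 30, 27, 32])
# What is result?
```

Recursive max over [13, 30, 27, 32] = 32

Answer: 32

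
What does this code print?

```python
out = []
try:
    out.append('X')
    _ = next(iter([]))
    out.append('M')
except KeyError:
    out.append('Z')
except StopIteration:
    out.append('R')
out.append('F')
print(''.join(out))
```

Execution trace: 'X' (try body) → 'R' (except StopIteration) → 'F' (after the try/except). Output: XRF

Answer: XRF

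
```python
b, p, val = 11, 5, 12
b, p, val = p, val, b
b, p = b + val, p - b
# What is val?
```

Trace:
`b, p, val = 11, 5, 12` → b = 11; p = 5; val = 12
`b, p, val = p, val, b` → b = 5; p = 12; val = 11
`b, p = b + val, p - b` → b = 16; p = 7
So val = 11

Answer: 11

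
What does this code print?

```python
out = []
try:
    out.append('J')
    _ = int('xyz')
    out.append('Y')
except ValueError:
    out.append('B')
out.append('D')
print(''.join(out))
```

Execution trace: 'J' (try body) → 'B' (except ValueError) → 'D' (after the try/except). Output: JBD

Answer: JBD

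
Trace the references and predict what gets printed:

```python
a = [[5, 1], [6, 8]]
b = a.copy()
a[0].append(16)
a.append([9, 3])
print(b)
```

Key concept: shallow copy with nested lists.
Step by step:
`a = [[5, 1], [6, 8]]` → a = [[5, 1], [6, 8]]
`b = a.copy()` → b = [[5, 1], [6, 8]]
`a[0].append(16)` → a = [[5, 1, 16], [6, 8]]; b = [[5, 1, 16], [6, 8]]
`a.append([9, 3])` → a = [[5, 1, 16], [6, 8], [9, 3]]
`print(b)` → prints [[5, 1, 16], [6, 8]]

Answer: [[5, 1, 16], [6, 8]]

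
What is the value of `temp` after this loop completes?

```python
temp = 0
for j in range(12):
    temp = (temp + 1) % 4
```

Increment mod 4, 12 times = 0
`temp` takes the values: 0 → 1 → 2 → 3 → 0 → 1 → 2 → 3 → 0 → 1 → 2 → 3 → 0

Answer: 0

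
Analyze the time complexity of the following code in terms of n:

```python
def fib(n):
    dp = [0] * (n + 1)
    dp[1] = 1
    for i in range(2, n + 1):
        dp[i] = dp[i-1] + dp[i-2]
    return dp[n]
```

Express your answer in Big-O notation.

This is Dynamic programming Fibonacci. Time complexity: O(n).

Answer: O(n)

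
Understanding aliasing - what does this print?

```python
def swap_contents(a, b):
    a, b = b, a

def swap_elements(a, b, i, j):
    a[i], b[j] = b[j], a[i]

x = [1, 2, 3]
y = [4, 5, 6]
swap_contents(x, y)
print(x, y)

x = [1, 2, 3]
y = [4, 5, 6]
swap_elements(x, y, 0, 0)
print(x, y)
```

Key concept: parameter rebinding vs mutation.
Step by step:
`x = [1, 2, 3]` → x = [1, 2, 3]
`y = [4, 5, 6]` → y = [4, 5, 6]
`swap_contents(x, y)` → no visible change to tracked variables
`print(x, y)` → prints [1, 2, 3] [4, 5, 6]
`x = [1, 2, 3]` → x = [1, 2, 3]
`y = [4, 5, 6]` → y = [4, 5, 6]
`swap_elements(x, y, 0, 0)` → x = [4, 2, 3]; y = [1, 5, 6]
`print(x, y)` → prints [4, 2, 3] [1, 5, 6]

Answer:
[1, 2, 3] [4, 5, 6]
[4, 2, 3] [1, 5, 6]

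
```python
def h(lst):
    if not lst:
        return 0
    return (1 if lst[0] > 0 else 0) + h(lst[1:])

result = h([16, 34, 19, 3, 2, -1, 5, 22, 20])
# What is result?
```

Count of positive elements in [16, 34, 19, 3, 2, -1, 5, 22, 20] = 8

Answer: 8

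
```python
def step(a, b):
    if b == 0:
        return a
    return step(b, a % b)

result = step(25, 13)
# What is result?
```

step(25, 13) -> step(13, 12) -> step(12, 1) -> step(1, 0) -> 1

Answer: 1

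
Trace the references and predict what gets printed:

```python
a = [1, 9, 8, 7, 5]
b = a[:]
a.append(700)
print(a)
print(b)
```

Key concept: slice [:] creates copy.
Step by step:
`a = [1, 9, 8, 7, 5]` → a = [1, 9, 8, 7, 5]
`b = a[:]` → b = [1, 9, 8, 7, 5]
`a.append(700)` → a = [1, 9, 8, 7, 5, 700]
`print(a)` → prints [1, 9, 8, 7, 5, 700]
`print(b)` → prints [1, 9, 8, 7, 5]

Answer:
[1, 9, 8, 7, 5, 700]
[1, 9, 8, 7, 5]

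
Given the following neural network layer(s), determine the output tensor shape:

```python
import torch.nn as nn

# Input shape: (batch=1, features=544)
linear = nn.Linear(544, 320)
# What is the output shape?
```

Input: (1, 544) -> Output: (1, 320)

Answer: (1, 320)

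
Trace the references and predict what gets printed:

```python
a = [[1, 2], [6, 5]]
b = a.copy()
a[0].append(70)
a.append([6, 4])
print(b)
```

Key concept: shallow copy with nested lists.
Step by step:
`a = [[1, 2], [6, 5]]` → a = [[1, 2], [6, 5]]
`b = a.copy()` → b = [[1, 2], [6, 5]]
`a[0].append(70)` → a = [[1, 2, 70], [6, 5]]; b = [[1, 2, 70], [6, 5]]
`a.append([6, 4])` → a = [[1, 2, 70], [6, 5], [6, 4]]
`print(b)` → prints [[1, 2, 70], [6, 5]]

Answer: [[1, 2, 70], [6, 5]]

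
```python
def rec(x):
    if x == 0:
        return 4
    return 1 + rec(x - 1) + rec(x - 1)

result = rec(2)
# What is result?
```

rec(x) = 1 + 2·rec(x-1), rec(0)=4. Closed form: (4+1)·2^2 - 1 = 19.

Answer: 19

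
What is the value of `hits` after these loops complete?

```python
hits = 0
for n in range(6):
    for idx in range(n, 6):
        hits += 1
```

Upper triangle: 6 + 5 + ... + 1
`hits` takes the values: 0 → 1 → 2 → 3 → 4 → 5 → 6 → 7 → 8 → 9 → 10 → 11 → 12 → 13 → 14 → 15 → 16 → 17 → 18 → 19 → 20 → 21

Answer: 21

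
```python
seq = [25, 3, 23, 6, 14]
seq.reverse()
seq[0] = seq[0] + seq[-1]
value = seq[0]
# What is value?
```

Trace:
`seq = [25, 3, 23, 6, 14]` → seq = [25, 3, 23, 6, 14]
`seq.reverse()` → seq = [14, 6, 23, 3, 25]
`seq[0] = seq[0] + seq[-1]` → seq = [39, 6, 23, 3, 25]
`value = seq[0]` → value = 39
So value = 39

Answer: 39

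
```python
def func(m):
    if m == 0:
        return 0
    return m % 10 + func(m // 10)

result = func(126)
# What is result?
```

Sum of digits of 126: 6 + 2 + 1 = 9

Answer: 9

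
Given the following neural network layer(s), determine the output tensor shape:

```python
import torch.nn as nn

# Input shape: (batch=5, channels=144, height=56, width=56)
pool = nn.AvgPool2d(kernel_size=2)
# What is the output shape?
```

Input: (5, 144, 56, 56) -> Output: (5, 144, 28, 28)

Answer: (5, 144, 28, 28)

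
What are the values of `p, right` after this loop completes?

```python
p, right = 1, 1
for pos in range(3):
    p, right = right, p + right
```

Fibonacci: after 3 iterations
`p, right` takes the values: (1, 1) → (1, 2) → (2, 3) → (3, 5)

Answer: 3, 5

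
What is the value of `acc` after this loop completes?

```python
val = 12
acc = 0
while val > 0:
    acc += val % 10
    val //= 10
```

Sum digits of 12
`acc` takes the values: 0 → 2 → 3

Answer: 3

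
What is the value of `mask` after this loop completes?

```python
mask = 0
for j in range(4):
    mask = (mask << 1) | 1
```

Build 4 consecutive 1-bits: 0b1111
`mask` takes the values: 0 → 1 → 3 → 7 → 15

Answer: 15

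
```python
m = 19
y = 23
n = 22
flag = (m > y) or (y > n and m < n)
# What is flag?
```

Trace:
`m = 19` → m = 19
`y = 23` → y = 23
`n = 22` → n = 22
`flag = (m > y) or (y > n and m < n)` → flag = True
So flag = True

Answer: True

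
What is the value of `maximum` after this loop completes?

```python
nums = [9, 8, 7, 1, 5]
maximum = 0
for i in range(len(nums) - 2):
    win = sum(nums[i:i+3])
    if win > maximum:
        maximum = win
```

Max sum of 3-element window in [9, 8, 7, 1, 5]
`maximum` takes the values: 0 → 24

Answer: 24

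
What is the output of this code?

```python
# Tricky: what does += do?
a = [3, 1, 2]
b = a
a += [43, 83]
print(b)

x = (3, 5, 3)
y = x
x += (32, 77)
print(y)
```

Key concept: += behavior differs for mutable vs immutable.
Step by step:
`a = [3, 1, 2]` → a = [3, 1, 2]
`b = a` → b = [3, 1, 2] (same object as a)
`a += [43, 83]` → a = [3, 1, 2, 43, 83] (same object as b); b = [3, 1, 2, 43, 83] (same object as a)
`print(b)` → prints [3, 1, 2, 43, 83]
`x = (3, 5, 3)` → x = (3, 5, 3)
`y = x` → y = (3, 5, 3)
`x += (32, 77)` → x = (3, 5, 3, 32, 77)
`print(y)` → prints (3, 5, 3)

Answer:
[3, 1, 2, 43, 83]
(3, 5, 3)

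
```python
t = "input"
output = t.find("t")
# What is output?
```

Trace:
`t = "input"` → t = 'input'
`output = t.find("t")` → output = 4
So output = 4

Answer: 4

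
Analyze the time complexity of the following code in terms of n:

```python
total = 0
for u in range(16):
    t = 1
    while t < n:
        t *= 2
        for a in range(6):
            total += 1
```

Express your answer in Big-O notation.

Each loop level contributes: 1 × log n × 1. Multiplying the contributions gives O(log n).

Answer: O(log n)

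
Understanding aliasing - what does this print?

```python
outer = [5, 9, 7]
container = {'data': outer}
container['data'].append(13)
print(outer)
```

Key concept: dict holds reference to list.
Step by step:
`outer = [5, 9, 7]` → outer = [5, 9, 7]
`container = {'data': outer}` → container = {'data': [5, 9, 7]}
`container['data'].append(13)` → outer = [5, 9, 7, 13]; container = {'data': [5, 9, 7, 13]}
`print(outer)` → prints [5, 9, 7, 13]

Answer: [5, 9, 7, 13]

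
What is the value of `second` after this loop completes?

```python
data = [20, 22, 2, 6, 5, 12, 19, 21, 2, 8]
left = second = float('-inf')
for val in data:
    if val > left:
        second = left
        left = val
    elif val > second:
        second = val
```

Second largest (with repeats) in [20, 22, 2, 6, 5, 12, 19, 21, 2, 8]
`second` takes the values: -inf → 20 → 21

Answer: 21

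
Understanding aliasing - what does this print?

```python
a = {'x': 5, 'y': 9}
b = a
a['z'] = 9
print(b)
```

Key concept: dict aliasing.
Step by step:
`a = {'x': 5, 'y': 9}` → a = {'x': 5, 'y': 9}
`b = a` → b = {'x': 5, 'y': 9} (same object as a)
`a['z'] = 9` → a = {'x': 5, 'y': 9, 'z': 9} (same object as b); b = {'x': 5, 'y': 9, 'z': 9} (same object as a)
`print(b)` → prints {'x': 5, 'y': 9, 'z': 9}

Answer: {'x': 5, 'y': 9, 'z': 9}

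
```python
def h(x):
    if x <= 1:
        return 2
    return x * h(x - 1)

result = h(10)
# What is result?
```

h(10) = 10 * 9 * 8 * 7 * 6 * 5 * 4 * 3 * 2 * 2 = 7257600

Answer: 7257600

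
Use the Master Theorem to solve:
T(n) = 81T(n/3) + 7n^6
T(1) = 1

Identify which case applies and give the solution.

a=81, b=3, f(n)=7n^6. log_3(81) = 4. Since c=6 > 4 and the regularity condition holds (81(n/3)^6 = (81/3^6)n^6 with 81/3^6 < 1), Case 3 applies: T(n) = Θ(f(n)) = O(n^6).

Answer: O(n^6) - Case 3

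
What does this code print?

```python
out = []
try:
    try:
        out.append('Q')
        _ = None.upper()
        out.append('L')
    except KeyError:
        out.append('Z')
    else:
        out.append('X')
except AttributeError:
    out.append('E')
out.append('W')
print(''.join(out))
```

Execution trace: 'Q' (try body) → 'E' (outer except AttributeError) → 'W' (after the try/except). Output: QEW

Answer: QEW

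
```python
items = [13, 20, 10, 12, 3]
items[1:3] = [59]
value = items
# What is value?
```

Trace:
`items = [13, 20, 10, 12, 3]` → items = [13, 20, 10, 12, 3]
`items[1:3] = [59]` → items = [13, 59, 12, 3]
`value = items` → value = [13, 59, 12, 3]
So value = [13, 59, 12, 3]

Answer: [13, 59, 12, 3]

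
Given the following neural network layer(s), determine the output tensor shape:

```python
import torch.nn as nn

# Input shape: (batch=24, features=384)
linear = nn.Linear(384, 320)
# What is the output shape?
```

Input: (24, 384) -> Output: (24, 320)

Answer: (24, 320)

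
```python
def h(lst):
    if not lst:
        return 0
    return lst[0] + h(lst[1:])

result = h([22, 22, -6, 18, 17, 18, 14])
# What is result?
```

22 + 22 + (-6) + 18 + 17 + 18 + 14 + 0 = 105

Answer: 105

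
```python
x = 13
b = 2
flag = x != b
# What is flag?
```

Trace:
`x = 13` → x = 13
`b = 2` → b = 2
`flag = x != b` → flag = True
So flag = True

Answer: True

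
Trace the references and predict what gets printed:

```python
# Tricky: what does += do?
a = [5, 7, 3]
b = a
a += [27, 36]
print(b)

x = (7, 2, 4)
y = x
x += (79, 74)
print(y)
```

Key concept: += behavior differs for mutable vs immutable.
Step by step:
`a = [5, 7, 3]` → a = [5, 7, 3]
`b = a` → b = [5, 7, 3] (same object as a)
`a += [27, 36]` → a = [5, 7, 3, 27, 36] (same object as b); b = [5, 7, 3, 27, 36] (same object as a)
`print(b)` → prints [5, 7, 3, 27, 36]
`x = (7, 2, 4)` → x = (7, 2, 4)
`y = x` → y = (7, 2, 4)
`x += (79, 74)` → x = (7, 2, 4, 79, 74)
`print(y)` → prints (7, 2, 4)

Answer:
[5, 7, 3, 27, 36]
(7, 2, 4)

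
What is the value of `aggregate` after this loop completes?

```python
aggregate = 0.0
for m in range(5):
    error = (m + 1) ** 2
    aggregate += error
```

Sum of squared losses 1² + 2² + ... + 5²
`aggregate` takes the values: 0.0 → 1.0 → 5.0 → 14.0 → 30.0 → 55.0

Answer: 55.0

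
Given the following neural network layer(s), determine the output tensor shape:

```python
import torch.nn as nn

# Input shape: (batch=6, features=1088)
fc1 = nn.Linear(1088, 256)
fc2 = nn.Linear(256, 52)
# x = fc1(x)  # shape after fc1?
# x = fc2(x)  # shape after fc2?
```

Input: (6, 1088) -> after fc1: (6, 256) -> Output: (6, 52)

Answer: (6, 52)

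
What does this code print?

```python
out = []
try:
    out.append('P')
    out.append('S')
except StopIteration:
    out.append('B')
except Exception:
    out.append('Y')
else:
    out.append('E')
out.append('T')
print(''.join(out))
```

Execution trace: 'P' (try body) → 'S' (try body, no exception) → 'E' (else) → 'T' (after the try/except). Output: PSET

Answer: PSET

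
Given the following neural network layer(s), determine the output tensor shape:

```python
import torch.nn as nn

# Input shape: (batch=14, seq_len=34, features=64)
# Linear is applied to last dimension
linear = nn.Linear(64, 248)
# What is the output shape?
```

Input: (14, 34, 64) -> Output: (14, 34, 248)

Answer: (14, 34, 248)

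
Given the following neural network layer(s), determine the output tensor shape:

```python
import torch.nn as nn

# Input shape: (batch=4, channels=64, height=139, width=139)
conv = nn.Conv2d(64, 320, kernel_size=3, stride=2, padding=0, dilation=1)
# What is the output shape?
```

Input: (4, 64, 139, 139) -> Output: (4, 320, 69, 69)

Answer: (4, 320, 69, 69)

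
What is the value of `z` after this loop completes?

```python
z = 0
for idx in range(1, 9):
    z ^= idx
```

XOR of 1 to 8
`z` takes the values: 0 → 1 → 3 → 0 → 4 → 1 → 7 → 0 → 8

Answer: 8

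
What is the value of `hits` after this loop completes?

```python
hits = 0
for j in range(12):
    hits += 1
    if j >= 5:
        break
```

Loop breaks when j reaches 5, hits is 6
`hits` takes the values: 0 → 1 → 2 → 3 → 4 → 5 → 6

Answer: 6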